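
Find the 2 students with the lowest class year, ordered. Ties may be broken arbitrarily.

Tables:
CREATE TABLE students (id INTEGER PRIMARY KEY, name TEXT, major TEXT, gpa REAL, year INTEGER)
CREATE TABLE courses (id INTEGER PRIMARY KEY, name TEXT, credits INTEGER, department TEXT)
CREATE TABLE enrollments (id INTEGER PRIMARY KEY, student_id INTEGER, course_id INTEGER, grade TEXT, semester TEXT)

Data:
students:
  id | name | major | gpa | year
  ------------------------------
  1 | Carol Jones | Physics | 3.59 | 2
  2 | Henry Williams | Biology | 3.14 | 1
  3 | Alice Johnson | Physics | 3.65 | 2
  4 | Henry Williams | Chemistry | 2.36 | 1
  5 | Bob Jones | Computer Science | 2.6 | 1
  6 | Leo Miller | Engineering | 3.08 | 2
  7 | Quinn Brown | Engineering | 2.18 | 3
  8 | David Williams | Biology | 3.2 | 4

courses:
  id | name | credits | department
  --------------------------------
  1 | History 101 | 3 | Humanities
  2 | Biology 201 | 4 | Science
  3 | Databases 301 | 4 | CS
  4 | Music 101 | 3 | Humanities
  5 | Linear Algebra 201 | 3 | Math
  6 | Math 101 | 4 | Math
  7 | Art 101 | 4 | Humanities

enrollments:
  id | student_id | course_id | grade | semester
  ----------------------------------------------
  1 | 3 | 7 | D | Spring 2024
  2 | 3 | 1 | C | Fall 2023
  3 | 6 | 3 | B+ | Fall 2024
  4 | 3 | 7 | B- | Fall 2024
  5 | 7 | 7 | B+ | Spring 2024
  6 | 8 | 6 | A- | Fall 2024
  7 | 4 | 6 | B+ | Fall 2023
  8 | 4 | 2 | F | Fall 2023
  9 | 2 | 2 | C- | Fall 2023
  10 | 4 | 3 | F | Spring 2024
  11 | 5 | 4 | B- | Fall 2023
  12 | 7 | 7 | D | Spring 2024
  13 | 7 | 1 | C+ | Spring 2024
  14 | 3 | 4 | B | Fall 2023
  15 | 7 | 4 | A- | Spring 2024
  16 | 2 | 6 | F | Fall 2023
SELECT name, year FROM students ORDER BY year ASC LIMIT 2

Execution result:
name | year
Henry Williams | 1
Henry Williams | 1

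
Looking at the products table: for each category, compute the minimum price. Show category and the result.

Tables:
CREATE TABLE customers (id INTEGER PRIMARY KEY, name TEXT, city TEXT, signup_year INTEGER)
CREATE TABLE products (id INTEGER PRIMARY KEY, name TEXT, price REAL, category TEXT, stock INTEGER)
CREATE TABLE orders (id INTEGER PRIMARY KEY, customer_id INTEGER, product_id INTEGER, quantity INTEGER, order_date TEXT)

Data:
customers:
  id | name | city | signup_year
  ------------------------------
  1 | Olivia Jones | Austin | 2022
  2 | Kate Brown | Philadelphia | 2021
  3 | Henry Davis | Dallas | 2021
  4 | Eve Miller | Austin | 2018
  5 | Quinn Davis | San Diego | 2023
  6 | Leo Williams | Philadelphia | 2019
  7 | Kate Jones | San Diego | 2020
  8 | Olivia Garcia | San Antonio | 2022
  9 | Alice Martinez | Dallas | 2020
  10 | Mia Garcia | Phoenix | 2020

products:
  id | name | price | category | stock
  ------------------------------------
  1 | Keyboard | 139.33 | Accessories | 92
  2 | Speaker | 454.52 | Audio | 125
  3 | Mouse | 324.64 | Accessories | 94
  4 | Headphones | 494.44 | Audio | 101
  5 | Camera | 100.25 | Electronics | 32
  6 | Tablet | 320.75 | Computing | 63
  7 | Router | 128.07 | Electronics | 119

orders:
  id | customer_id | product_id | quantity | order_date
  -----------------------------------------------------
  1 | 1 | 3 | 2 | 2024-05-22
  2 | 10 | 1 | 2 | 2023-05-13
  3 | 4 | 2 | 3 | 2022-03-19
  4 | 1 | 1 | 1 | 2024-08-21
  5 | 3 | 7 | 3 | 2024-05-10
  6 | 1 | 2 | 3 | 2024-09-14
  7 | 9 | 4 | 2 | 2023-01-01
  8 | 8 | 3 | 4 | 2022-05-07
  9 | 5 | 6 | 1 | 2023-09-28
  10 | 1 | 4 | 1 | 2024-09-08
SELECT category, MIN(price) AS min_price FROM products GROUP BY category

Execution result:
category | min_price
Accessories | 139.33
Audio | 454.52
Computing | 320.75
Electronics | 100.25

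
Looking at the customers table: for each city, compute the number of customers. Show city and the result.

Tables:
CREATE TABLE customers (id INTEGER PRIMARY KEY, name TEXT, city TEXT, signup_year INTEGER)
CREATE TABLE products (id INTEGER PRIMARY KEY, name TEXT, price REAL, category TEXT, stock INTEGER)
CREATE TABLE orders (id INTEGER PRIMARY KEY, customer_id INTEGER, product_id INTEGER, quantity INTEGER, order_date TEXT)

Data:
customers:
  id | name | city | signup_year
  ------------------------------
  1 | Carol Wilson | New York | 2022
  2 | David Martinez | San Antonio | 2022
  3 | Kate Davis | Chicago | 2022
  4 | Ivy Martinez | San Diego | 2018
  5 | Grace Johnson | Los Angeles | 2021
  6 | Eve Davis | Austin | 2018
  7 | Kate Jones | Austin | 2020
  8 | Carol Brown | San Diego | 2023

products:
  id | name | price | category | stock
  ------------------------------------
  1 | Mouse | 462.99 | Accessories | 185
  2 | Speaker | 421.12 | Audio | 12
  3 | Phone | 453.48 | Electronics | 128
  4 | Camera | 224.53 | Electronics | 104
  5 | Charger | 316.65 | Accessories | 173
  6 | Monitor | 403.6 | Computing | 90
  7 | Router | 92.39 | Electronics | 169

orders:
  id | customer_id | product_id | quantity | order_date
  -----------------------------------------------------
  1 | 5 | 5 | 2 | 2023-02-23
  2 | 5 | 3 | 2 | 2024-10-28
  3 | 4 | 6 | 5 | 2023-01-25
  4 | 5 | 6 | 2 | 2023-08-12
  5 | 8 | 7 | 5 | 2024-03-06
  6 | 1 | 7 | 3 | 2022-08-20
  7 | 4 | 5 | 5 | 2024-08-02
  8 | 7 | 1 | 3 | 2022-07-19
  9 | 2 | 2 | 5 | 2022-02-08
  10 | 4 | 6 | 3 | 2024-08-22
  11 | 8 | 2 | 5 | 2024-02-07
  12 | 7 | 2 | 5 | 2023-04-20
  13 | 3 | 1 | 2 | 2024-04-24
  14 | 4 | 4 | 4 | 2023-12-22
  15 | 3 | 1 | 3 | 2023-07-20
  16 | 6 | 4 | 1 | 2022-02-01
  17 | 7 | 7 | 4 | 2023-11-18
SELECT city, COUNT(*) AS n FROM customers GROUP BY city

Execution result:
city | n
Austin | 2
Chicago | 1
Los Angeles | 1
New York | 1
San Antonio | 1
San Diego | 2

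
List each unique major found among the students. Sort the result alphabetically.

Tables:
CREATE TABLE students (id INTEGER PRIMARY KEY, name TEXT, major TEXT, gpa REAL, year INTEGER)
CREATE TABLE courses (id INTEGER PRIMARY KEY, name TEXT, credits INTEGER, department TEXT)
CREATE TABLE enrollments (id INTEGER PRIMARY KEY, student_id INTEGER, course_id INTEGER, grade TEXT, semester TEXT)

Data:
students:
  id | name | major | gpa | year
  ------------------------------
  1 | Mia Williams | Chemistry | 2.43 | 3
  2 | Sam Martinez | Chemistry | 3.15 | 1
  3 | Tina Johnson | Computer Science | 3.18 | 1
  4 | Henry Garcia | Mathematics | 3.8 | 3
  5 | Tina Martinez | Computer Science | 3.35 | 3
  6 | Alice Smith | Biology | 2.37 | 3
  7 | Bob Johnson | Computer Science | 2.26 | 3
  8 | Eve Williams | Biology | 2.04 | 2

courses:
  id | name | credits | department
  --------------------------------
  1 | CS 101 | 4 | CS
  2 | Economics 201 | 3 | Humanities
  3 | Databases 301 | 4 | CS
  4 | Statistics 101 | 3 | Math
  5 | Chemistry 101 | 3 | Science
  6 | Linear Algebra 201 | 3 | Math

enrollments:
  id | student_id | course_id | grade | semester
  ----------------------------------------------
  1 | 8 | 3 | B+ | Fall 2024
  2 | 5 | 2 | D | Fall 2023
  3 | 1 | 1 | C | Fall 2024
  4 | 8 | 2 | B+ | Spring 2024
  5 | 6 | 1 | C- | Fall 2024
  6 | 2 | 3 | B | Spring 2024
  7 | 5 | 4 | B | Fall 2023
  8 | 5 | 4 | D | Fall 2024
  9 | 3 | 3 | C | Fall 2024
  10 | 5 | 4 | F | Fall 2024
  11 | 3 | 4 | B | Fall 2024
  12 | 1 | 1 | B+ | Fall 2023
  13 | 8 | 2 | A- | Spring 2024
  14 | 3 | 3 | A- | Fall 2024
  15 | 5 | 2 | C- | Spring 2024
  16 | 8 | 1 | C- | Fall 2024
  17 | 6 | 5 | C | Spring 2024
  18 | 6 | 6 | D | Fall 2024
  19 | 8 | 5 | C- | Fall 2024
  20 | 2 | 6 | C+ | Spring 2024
SELECT DISTINCT major FROM students ORDER BY major

Execution result:
major
Biology
Chemistry
Computer Science
Mathematics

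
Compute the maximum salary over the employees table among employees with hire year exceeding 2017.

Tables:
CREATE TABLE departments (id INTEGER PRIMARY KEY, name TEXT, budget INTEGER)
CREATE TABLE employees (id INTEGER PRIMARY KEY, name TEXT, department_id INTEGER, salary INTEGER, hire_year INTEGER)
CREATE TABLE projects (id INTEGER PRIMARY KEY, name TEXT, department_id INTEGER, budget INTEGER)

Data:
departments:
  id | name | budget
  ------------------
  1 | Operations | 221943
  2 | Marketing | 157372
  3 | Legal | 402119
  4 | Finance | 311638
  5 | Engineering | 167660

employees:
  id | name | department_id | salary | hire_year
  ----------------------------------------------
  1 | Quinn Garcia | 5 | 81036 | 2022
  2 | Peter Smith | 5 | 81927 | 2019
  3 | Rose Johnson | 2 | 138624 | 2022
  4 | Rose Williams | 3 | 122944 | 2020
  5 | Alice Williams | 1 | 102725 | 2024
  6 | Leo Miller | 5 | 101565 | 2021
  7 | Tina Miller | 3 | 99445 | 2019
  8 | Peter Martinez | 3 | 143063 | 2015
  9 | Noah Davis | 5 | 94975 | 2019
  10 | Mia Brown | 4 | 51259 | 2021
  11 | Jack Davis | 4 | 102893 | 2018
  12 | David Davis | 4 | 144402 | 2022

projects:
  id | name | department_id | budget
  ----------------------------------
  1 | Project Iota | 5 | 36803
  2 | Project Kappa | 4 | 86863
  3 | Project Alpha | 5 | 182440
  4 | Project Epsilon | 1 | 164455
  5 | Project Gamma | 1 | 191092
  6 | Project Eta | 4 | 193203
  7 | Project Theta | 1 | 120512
SELECT MAX(salary) FROM employees WHERE hire_year > 2017

Execution result:
144402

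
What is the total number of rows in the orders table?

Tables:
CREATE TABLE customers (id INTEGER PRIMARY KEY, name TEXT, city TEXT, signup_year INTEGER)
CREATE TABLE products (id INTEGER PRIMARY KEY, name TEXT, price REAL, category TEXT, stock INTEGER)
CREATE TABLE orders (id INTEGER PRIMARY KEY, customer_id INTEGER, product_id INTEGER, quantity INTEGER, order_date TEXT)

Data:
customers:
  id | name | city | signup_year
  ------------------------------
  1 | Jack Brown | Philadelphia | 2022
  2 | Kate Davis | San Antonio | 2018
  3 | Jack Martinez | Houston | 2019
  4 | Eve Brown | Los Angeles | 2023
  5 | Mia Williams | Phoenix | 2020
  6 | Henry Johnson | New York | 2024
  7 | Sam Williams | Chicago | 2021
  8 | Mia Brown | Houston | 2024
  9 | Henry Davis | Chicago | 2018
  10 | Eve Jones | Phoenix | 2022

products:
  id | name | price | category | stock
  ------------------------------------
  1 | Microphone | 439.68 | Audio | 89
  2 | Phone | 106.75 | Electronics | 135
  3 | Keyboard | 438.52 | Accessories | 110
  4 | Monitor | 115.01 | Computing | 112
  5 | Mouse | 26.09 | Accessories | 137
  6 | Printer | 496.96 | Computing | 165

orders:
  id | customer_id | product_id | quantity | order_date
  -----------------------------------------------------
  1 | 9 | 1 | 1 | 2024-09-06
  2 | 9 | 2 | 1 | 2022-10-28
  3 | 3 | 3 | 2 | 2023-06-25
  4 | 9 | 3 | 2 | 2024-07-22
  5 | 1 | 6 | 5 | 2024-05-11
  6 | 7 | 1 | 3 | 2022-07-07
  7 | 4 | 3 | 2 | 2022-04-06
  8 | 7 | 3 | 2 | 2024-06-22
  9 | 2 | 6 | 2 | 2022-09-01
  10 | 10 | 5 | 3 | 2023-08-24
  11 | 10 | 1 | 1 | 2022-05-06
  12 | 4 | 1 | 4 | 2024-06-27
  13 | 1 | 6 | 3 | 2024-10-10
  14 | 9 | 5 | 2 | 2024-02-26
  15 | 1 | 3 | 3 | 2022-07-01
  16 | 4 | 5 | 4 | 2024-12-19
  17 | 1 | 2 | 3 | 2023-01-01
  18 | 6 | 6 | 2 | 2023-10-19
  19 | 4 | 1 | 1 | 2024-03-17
SELECT COUNT(*) FROM orders

Execution result:
19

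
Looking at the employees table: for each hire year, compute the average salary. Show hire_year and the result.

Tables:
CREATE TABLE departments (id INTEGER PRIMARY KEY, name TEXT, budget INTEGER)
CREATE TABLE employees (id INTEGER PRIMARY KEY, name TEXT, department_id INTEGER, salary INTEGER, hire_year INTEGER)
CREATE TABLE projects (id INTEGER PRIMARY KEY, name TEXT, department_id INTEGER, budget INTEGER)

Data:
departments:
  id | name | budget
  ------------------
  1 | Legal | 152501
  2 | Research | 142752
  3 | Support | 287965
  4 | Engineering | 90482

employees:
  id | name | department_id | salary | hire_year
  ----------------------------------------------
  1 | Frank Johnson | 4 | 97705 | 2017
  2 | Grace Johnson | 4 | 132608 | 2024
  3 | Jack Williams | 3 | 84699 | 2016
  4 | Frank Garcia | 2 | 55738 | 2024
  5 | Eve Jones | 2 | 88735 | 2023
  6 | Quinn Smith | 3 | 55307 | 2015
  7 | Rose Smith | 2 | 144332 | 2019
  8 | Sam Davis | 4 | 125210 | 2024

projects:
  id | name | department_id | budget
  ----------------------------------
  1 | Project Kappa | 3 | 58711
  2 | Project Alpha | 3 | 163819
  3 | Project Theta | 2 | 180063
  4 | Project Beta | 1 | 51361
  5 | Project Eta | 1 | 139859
SELECT hire_year, AVG(salary) AS avg_salary FROM employees GROUP BY hire_year

Execution result:
hire_year | avg_salary
2015 | 55307.00
2016 | 84699.00
2017 | 97705.00
2019 | 144332.00
2023 | 88735.00
2024 | 104518.67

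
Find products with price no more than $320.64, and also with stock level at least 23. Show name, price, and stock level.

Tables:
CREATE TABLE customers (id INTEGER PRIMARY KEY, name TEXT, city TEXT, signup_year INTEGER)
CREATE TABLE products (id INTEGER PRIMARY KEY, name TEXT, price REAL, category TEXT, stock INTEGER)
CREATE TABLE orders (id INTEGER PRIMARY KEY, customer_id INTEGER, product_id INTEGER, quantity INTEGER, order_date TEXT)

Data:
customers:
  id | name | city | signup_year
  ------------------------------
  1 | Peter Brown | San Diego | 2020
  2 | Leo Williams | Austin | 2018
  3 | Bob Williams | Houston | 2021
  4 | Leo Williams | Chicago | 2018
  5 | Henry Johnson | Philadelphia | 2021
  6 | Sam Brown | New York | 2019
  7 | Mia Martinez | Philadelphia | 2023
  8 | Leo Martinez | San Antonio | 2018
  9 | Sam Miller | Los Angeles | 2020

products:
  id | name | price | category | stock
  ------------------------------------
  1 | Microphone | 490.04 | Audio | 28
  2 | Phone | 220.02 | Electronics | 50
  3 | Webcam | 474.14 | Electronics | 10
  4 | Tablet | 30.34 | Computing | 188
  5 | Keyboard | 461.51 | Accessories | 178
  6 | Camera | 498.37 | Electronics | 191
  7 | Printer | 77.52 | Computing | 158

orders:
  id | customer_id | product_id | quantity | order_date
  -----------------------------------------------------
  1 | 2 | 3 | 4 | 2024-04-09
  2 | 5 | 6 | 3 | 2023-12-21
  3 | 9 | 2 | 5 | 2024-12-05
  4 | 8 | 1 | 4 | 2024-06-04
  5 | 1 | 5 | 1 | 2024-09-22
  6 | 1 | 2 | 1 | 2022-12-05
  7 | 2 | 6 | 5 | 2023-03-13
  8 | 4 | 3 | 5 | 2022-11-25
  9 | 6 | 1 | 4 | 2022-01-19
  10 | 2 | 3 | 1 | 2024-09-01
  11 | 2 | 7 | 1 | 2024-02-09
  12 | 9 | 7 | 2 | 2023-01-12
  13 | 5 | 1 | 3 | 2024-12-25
SELECT name, price, stock FROM products WHERE price <= 320.64 AND stock >= 23

Execution result:
name | price | stock
Phone | 220.02 | 50
Tablet | 30.34 | 188
Printer | 77.52 | 158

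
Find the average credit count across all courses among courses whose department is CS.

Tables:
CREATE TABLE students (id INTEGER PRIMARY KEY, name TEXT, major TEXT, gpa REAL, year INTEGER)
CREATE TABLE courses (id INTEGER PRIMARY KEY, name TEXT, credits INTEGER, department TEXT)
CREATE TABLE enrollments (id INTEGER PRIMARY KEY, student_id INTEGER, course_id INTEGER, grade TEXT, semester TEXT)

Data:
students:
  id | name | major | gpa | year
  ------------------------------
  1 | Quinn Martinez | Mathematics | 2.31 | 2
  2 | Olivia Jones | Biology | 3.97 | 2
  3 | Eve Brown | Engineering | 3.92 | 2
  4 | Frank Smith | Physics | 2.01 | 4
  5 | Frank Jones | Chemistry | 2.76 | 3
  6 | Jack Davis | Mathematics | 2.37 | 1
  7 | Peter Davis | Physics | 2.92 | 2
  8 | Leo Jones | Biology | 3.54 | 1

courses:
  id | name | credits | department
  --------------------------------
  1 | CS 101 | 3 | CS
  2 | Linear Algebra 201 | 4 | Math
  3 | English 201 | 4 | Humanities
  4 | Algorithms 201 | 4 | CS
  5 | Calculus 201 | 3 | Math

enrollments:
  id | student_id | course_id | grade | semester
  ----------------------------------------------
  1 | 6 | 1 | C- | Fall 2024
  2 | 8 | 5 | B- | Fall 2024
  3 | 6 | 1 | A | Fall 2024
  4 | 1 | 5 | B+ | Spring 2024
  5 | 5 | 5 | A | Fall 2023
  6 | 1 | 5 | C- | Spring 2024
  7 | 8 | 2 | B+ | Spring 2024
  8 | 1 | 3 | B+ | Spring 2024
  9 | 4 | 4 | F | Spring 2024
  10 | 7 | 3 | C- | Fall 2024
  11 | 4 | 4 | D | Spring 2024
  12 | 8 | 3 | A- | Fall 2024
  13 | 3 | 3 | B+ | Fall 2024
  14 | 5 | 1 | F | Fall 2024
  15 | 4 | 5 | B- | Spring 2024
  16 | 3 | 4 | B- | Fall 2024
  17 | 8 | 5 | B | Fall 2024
SELECT AVG(credits) FROM courses WHERE department = 'CS'

Execution result:
3.50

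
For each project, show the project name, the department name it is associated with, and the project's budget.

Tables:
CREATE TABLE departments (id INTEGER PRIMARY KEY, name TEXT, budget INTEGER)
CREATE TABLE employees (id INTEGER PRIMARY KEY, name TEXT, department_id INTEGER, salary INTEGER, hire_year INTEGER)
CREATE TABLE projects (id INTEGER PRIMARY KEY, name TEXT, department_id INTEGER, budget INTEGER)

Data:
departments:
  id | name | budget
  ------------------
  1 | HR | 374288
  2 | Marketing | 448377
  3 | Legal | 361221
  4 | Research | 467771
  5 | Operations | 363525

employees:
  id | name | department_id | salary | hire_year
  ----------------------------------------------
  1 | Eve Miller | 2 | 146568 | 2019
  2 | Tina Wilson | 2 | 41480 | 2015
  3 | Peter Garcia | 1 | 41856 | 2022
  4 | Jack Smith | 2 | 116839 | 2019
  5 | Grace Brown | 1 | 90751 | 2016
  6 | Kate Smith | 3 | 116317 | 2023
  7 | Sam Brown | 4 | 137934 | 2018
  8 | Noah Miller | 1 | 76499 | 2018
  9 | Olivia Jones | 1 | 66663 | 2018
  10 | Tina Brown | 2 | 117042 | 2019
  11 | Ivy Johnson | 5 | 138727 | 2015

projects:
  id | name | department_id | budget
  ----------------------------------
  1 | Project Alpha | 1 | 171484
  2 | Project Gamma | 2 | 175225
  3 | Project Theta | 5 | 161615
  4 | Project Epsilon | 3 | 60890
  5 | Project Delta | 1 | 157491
SELECT c.name, p.name AS department, c.budget FROM projects c JOIN departments p ON c.department_id = p.id

Execution result:
name | department | budget
Project Alpha | HR | 171484
Project Gamma | Marketing | 175225
Project Theta | Operations | 161615
Project Epsilon | Legal | 60890
Project Delta | HR | 157491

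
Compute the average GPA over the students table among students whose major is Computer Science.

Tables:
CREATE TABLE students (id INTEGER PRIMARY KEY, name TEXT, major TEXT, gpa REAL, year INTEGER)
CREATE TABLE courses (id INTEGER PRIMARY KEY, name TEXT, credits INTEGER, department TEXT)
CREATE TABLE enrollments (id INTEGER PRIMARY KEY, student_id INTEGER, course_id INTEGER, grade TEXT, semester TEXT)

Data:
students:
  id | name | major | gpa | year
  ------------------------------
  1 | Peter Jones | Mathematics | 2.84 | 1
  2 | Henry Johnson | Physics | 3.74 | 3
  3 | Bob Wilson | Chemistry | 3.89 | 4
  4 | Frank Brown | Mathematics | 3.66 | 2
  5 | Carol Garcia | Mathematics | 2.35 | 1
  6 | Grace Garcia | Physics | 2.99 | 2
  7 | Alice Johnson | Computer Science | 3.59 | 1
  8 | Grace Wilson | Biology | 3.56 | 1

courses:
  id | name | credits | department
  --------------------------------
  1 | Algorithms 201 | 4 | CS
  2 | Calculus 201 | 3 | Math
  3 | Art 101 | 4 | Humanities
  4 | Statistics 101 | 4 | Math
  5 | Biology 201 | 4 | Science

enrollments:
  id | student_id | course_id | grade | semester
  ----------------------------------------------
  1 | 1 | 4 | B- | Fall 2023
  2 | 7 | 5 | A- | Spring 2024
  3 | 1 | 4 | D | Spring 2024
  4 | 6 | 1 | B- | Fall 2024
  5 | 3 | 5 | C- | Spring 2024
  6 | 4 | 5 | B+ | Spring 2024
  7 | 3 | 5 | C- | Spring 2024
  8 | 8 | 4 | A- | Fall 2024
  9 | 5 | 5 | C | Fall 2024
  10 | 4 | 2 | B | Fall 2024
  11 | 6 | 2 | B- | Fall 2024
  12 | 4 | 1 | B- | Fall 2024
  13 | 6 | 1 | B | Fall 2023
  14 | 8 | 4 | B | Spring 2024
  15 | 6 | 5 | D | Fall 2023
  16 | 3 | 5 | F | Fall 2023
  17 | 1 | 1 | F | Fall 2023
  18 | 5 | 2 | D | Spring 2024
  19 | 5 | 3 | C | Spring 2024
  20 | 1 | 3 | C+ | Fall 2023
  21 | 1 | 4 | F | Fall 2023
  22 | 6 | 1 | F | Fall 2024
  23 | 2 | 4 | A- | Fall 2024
SELECT AVG(gpa) FROM students WHERE major = 'Computer Science'

Execution result:
3.59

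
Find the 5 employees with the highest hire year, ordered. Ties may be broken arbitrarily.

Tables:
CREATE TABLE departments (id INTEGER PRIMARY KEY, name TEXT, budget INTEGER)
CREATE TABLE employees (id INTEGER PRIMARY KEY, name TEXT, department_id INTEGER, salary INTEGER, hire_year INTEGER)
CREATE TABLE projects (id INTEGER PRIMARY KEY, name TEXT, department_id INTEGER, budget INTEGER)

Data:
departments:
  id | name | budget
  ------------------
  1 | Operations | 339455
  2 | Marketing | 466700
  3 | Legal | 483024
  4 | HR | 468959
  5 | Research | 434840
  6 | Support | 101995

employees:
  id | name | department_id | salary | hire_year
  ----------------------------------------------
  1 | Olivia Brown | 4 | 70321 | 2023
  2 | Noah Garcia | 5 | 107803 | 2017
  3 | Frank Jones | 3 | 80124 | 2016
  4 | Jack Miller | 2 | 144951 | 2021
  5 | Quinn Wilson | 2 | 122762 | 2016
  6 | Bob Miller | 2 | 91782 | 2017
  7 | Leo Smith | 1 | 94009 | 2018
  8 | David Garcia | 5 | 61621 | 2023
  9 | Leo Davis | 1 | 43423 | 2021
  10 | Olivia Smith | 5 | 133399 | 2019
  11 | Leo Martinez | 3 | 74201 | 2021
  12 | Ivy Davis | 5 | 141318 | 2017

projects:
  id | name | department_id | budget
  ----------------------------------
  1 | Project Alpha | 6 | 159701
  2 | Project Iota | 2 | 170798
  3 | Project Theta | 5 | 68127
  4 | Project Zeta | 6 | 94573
SELECT name, hire_year FROM employees ORDER BY hire_year DESC LIMIT 5

Execution result:
name | hire_year
Olivia Brown | 2023
David Garcia | 2023
Jack Miller | 2021
Leo Davis | 2021
Leo Martinez | 2021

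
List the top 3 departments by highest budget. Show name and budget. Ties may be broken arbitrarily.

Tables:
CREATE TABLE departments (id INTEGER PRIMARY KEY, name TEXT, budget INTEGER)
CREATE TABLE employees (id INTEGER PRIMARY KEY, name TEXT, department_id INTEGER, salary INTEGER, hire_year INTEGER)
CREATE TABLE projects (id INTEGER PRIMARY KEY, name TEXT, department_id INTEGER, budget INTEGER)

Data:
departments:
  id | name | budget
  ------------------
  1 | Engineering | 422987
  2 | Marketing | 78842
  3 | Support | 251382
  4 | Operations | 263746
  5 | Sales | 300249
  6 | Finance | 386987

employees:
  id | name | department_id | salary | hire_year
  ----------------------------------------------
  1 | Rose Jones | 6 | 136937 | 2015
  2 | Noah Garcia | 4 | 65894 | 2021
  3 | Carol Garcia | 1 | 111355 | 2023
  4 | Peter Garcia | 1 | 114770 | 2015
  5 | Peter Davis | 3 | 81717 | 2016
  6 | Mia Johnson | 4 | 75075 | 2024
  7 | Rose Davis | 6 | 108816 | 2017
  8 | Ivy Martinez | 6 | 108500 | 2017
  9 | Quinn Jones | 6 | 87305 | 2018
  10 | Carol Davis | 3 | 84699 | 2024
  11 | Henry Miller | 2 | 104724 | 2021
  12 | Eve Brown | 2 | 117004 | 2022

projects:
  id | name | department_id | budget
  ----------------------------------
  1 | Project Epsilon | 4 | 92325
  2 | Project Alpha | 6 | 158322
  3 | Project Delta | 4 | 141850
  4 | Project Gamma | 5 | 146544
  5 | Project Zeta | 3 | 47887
SELECT name, budget FROM departments ORDER BY budget DESC LIMIT 3

Execution result:
name | budget
Engineering | 422987
Finance | 386987
Sales | 300249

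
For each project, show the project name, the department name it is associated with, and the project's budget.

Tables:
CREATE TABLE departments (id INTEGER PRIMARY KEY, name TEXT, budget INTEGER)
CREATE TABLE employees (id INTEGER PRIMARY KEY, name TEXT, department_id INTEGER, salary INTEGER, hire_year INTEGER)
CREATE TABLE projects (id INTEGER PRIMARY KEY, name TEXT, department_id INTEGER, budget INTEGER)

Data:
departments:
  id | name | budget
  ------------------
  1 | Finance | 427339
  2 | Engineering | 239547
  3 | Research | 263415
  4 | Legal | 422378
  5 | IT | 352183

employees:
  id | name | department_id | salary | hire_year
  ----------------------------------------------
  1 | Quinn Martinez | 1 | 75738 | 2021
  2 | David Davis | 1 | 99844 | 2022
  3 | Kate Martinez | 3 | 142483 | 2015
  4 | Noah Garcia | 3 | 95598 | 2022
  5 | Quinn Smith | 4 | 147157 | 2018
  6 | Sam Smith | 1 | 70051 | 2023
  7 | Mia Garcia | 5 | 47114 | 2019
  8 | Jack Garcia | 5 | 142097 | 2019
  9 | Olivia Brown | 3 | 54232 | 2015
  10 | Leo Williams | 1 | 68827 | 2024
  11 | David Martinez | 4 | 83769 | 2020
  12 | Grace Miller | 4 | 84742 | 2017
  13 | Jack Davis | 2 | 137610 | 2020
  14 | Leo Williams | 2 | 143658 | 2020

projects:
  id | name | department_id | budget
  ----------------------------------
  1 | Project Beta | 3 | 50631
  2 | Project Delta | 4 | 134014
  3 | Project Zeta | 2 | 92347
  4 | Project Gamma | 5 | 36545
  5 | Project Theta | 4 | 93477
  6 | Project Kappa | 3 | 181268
SELECT c.name, p.name AS department, c.budget FROM projects c JOIN departments p ON c.department_id = p.id

Execution result:
name | department | budget
Project Beta | Research | 50631
Project Delta | Legal | 134014
Project Zeta | Engineering | 92347
Project Gamma | IT | 36545
Project Theta | Legal | 93477
Project Kappa | Research | 181268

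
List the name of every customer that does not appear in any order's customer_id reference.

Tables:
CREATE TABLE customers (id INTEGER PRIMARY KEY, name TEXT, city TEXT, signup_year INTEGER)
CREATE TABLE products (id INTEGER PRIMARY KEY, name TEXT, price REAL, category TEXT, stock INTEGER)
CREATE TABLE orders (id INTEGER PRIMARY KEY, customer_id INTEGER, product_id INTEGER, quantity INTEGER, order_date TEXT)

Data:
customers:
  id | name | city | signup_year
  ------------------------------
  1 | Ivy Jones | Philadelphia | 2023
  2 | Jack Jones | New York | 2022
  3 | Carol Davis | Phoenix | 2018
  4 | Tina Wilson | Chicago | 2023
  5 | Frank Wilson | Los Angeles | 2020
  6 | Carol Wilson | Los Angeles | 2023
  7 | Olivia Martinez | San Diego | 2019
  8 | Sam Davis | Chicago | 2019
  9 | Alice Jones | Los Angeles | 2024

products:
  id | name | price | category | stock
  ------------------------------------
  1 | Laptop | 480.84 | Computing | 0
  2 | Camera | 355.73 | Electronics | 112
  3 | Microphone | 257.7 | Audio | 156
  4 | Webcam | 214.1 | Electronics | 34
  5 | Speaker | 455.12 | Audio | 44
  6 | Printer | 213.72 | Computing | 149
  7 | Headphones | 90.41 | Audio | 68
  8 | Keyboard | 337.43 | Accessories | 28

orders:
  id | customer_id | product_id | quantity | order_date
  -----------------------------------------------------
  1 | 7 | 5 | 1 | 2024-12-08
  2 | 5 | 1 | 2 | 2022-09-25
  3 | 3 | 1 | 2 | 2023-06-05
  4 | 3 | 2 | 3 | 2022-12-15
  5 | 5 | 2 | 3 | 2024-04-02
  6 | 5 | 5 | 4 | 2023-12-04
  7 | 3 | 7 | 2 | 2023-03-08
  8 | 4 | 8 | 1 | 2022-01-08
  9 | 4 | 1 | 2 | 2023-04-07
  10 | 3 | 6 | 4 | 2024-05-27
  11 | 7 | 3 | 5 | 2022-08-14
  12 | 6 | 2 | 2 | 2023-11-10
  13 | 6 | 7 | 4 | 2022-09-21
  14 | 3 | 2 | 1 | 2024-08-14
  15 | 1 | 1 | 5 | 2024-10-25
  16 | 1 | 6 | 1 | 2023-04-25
SELECT p.name FROM customers p LEFT JOIN orders c ON c.customer_id = p.id WHERE c.id IS NULL

Execution result:
name
Jack Jones
Sam Davis
Alice Jones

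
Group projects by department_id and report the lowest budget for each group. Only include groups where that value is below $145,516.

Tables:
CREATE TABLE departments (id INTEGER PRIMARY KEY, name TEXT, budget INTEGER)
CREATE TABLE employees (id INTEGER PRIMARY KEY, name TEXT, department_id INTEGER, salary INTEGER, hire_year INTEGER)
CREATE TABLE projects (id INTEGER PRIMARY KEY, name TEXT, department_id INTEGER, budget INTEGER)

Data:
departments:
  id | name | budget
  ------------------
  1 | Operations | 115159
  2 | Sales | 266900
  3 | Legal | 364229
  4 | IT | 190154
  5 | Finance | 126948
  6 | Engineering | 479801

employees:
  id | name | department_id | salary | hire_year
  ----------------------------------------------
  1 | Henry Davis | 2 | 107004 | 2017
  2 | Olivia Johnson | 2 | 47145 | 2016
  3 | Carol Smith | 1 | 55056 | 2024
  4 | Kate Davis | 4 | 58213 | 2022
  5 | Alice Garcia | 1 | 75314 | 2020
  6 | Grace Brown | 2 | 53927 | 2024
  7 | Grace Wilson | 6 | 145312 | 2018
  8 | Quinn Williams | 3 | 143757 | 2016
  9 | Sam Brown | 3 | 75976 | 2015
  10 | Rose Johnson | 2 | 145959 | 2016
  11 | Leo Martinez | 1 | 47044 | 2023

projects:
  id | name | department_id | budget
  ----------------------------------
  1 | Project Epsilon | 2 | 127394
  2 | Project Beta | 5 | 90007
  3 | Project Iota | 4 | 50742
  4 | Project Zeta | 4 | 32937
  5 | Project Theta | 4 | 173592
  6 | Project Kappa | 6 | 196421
SELECT department_id, MIN(budget) AS min_budget FROM projects GROUP BY department_id HAVING MIN(budget) < 145516

Execution result:
department_id | min_budget
2 | 127394
4 | 32937
5 | 90007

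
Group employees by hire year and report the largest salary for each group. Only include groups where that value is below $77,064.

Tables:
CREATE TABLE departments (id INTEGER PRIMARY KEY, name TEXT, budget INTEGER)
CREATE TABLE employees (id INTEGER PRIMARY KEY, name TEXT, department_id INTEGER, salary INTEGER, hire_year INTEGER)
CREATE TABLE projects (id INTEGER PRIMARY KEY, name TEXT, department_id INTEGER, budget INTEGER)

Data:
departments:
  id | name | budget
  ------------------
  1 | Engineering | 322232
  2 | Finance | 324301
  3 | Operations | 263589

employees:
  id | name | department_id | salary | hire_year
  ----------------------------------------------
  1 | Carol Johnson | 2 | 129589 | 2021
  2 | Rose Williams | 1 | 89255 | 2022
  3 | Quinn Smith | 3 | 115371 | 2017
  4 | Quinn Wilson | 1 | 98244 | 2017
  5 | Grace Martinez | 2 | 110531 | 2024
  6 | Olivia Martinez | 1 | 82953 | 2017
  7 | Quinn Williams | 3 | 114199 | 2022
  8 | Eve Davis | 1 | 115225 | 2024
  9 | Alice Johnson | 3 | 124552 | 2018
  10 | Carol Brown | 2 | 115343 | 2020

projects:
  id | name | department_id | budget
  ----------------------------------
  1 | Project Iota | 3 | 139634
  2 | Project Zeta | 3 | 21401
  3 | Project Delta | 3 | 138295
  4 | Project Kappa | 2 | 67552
SELECT hire_year, MAX(salary) AS max_salary FROM employees GROUP BY hire_year HAVING MAX(salary) < 77064

Execution result:
(no rows)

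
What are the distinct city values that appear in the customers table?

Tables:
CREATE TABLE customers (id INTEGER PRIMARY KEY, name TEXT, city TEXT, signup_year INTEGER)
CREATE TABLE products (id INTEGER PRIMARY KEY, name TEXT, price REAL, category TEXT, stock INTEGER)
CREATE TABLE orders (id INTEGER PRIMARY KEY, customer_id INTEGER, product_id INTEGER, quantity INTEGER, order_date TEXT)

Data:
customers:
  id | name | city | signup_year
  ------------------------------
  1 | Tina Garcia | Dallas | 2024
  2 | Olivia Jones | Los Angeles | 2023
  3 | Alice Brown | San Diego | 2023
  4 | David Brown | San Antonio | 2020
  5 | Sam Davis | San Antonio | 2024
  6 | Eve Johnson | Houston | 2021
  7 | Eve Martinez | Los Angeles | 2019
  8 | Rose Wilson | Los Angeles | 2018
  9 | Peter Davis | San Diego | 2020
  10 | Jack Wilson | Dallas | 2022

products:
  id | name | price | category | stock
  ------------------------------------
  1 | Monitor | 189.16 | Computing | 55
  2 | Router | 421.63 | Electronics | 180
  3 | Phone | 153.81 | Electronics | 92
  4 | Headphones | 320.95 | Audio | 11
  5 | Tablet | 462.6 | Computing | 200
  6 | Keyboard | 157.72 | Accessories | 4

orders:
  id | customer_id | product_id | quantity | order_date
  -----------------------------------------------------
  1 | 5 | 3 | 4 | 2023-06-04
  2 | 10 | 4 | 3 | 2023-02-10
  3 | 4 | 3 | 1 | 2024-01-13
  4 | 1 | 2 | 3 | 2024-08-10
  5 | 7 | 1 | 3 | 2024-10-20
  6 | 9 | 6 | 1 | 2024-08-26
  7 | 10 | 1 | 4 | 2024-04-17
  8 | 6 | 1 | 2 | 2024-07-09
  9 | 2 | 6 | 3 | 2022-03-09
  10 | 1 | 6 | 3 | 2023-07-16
SELECT DISTINCT city FROM customers

Execution result:
city
Dallas
Los Angeles
San Diego
San Antonio
Houston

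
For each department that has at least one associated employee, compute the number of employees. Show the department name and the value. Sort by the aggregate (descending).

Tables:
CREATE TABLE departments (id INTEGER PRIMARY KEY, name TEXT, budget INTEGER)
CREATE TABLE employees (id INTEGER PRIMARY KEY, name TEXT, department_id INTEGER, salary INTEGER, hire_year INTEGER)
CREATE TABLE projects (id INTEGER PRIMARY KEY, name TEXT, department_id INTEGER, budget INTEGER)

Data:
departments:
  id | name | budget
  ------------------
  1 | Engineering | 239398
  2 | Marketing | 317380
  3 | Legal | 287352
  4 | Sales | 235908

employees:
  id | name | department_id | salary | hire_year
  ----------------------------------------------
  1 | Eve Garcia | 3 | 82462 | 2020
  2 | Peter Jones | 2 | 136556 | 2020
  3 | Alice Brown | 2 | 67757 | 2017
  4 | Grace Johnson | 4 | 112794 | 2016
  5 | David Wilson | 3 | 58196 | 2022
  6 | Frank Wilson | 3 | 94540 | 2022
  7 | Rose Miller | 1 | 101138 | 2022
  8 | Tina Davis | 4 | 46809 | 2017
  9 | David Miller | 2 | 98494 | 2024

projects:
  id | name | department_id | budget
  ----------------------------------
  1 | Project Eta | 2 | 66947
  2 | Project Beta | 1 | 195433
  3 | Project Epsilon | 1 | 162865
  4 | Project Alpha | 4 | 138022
SELECT p.name, COUNT(*) AS n FROM employees c JOIN departments p ON c.department_id = p.id GROUP BY p.id, p.name ORDER BY n DESC

Execution result:
name | n
Marketing | 3
Legal | 3
Sales | 2
Engineering | 1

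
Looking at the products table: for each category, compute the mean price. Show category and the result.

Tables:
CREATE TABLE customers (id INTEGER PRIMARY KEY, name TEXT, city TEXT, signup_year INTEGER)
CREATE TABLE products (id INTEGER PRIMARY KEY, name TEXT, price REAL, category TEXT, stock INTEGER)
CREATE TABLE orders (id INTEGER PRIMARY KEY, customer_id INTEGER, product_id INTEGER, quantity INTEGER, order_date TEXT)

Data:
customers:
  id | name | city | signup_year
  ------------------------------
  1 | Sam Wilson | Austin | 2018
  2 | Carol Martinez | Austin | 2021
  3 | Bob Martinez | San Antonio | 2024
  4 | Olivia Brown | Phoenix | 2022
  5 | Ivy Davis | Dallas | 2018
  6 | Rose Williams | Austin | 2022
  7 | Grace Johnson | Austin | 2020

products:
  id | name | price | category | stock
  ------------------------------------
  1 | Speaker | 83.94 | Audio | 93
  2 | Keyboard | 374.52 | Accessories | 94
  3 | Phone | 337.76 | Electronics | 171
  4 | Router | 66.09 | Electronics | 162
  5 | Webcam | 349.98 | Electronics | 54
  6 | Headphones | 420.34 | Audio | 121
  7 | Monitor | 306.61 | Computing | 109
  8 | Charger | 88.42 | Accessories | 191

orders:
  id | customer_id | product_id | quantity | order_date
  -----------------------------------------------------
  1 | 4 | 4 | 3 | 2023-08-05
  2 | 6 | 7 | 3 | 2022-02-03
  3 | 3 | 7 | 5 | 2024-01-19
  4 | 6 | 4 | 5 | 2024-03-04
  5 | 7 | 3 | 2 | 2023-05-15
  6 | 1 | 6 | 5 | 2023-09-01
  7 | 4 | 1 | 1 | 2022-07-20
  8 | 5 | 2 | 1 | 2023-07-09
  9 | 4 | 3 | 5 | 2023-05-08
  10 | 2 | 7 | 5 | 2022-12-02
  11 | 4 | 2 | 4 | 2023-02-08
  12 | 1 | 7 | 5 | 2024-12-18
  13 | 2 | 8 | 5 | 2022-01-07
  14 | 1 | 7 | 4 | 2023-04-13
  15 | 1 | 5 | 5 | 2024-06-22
SELECT category, AVG(price) AS avg_price FROM products GROUP BY category

Execution result:
category | avg_price
Accessories | 231.47
Audio | 252.14
Computing | 306.61
Electronics | 251.28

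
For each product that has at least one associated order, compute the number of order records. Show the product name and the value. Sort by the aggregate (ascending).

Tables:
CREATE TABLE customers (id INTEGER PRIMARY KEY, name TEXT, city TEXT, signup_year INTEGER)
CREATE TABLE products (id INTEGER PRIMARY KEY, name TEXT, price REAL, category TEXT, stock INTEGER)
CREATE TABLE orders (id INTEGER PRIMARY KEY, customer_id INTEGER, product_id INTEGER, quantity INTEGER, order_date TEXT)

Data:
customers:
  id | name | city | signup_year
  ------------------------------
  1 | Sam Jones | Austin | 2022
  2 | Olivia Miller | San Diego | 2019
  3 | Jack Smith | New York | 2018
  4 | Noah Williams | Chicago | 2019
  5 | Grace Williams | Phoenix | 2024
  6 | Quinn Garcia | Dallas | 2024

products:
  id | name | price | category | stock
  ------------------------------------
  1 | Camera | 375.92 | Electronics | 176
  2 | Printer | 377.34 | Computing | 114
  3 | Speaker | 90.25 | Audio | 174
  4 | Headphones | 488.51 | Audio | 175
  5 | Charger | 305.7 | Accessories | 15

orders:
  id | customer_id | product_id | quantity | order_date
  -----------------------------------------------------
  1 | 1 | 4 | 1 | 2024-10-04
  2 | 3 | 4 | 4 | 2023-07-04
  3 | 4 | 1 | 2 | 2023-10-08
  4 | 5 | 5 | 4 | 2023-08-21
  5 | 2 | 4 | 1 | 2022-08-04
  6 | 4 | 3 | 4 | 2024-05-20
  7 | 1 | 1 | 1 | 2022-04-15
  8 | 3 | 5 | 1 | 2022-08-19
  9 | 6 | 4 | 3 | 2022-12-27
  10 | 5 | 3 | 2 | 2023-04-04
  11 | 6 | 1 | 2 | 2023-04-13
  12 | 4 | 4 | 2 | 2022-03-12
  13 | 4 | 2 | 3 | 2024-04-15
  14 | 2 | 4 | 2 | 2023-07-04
SELECT p.name, COUNT(*) AS n FROM orders c JOIN products p ON c.product_id = p.id GROUP BY p.id, p.name ORDER BY n ASC

Execution result:
name | n
Printer | 1
Speaker | 2
Charger | 2
Camera | 3
Headphones | 6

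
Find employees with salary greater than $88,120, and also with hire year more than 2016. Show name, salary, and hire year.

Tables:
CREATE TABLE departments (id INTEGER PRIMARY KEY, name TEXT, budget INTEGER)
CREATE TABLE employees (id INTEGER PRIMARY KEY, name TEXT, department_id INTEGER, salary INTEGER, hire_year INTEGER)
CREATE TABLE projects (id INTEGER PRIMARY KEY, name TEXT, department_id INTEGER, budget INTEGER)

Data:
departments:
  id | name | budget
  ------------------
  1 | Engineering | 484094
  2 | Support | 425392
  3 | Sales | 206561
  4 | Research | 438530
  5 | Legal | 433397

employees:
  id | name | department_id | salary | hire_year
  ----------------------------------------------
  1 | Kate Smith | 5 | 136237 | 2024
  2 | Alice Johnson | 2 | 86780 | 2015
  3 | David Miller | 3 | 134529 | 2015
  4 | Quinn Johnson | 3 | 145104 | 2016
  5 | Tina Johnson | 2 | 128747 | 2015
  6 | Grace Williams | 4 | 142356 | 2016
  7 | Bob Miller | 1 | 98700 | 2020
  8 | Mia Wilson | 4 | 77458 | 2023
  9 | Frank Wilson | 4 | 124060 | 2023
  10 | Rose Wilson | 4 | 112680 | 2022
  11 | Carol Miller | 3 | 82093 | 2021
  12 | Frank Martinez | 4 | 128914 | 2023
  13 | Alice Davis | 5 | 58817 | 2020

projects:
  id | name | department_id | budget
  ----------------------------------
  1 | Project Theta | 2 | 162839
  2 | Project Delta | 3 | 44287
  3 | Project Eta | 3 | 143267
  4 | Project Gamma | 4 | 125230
SELECT name, salary, hire_year FROM employees WHERE salary > 88120 AND hire_year > 2016

Execution result:
name | salary | hire_year
Kate Smith | 136237 | 2024
Bob Miller | 98700 | 2020
Frank Wilson | 124060 | 2023
Rose Wilson | 112680 | 2022
Frank Martinez | 128914 | 2023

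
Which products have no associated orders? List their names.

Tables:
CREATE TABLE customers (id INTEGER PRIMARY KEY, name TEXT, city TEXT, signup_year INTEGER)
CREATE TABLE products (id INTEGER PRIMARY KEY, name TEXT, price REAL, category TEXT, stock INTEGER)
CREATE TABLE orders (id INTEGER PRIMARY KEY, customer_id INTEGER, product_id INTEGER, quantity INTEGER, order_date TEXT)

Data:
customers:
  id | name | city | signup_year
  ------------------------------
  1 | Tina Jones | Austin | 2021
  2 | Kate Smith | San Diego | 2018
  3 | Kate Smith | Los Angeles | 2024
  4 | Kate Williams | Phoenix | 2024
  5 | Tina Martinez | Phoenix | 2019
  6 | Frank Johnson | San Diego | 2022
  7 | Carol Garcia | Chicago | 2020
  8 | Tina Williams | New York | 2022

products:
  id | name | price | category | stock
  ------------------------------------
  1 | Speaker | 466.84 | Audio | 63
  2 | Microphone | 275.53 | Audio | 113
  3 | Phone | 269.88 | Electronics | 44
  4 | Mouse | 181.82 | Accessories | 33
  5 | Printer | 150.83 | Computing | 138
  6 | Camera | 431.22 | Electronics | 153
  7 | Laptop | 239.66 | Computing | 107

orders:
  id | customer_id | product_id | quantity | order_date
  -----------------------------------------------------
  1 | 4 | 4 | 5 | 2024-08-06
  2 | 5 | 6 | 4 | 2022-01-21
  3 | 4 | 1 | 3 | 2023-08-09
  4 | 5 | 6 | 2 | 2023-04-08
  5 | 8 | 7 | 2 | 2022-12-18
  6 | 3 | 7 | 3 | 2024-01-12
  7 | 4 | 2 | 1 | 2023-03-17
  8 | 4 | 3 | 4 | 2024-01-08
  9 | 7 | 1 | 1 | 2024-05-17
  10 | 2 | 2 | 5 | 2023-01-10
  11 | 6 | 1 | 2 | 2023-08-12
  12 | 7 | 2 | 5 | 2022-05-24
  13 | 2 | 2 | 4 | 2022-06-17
SELECT p.name FROM products p LEFT JOIN orders c ON c.product_id = p.id WHERE c.id IS NULL

Execution result:
Printer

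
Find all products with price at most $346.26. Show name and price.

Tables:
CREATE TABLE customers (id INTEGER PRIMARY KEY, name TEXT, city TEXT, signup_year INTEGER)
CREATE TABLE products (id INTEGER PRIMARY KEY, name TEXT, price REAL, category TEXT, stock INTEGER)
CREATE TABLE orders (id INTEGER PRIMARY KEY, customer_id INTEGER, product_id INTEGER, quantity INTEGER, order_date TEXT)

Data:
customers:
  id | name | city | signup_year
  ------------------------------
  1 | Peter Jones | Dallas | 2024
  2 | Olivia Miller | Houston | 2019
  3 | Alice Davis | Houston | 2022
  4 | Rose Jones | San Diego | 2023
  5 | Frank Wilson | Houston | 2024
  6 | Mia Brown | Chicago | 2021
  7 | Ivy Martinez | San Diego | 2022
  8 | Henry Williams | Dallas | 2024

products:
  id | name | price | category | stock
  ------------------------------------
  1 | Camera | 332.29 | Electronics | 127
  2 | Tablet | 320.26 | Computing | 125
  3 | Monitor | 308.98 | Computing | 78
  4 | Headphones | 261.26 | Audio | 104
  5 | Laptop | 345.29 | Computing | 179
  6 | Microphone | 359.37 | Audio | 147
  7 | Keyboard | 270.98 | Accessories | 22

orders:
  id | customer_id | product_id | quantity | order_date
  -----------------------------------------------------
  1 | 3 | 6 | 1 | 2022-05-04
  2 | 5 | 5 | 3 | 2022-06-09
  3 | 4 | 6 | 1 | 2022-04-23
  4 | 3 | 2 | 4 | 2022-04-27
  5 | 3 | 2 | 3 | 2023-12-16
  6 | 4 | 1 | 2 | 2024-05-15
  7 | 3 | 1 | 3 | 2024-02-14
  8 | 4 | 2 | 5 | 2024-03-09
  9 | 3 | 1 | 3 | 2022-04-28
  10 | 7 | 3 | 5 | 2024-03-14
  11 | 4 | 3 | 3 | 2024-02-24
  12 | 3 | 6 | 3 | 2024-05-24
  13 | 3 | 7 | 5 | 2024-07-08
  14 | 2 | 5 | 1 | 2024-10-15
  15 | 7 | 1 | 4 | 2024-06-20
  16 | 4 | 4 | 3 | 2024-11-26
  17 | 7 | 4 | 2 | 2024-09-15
SELECT name, price FROM products WHERE price <= 346.26

Execution result:
name | price
Camera | 332.29
Tablet | 320.26
Monitor | 308.98
Headphones | 261.26
Laptop | 345.29
Keyboard | 270.98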